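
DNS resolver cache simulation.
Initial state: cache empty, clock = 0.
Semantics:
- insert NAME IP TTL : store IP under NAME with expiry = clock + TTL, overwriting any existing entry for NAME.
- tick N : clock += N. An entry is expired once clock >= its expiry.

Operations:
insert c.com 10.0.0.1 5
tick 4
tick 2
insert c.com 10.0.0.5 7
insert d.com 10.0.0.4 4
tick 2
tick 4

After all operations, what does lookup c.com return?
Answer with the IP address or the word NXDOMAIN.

Op 1: insert c.com -> 10.0.0.1 (expiry=0+5=5). clock=0
Op 2: tick 4 -> clock=4.
Op 3: tick 2 -> clock=6. purged={c.com}
Op 4: insert c.com -> 10.0.0.5 (expiry=6+7=13). clock=6
Op 5: insert d.com -> 10.0.0.4 (expiry=6+4=10). clock=6
Op 6: tick 2 -> clock=8.
Op 7: tick 4 -> clock=12. purged={d.com}
lookup c.com: present, ip=10.0.0.5 expiry=13 > clock=12

Answer: 10.0.0.5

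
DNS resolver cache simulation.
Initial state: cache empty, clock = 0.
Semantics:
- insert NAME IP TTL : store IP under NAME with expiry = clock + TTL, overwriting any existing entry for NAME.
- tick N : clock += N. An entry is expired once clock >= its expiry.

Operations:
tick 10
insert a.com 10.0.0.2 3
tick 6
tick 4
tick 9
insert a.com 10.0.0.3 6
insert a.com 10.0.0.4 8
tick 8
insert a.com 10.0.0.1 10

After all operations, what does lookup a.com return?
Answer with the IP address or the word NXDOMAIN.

Op 1: tick 10 -> clock=10.
Op 2: insert a.com -> 10.0.0.2 (expiry=10+3=13). clock=10
Op 3: tick 6 -> clock=16. purged={a.com}
Op 4: tick 4 -> clock=20.
Op 5: tick 9 -> clock=29.
Op 6: insert a.com -> 10.0.0.3 (expiry=29+6=35). clock=29
Op 7: insert a.com -> 10.0.0.4 (expiry=29+8=37). clock=29
Op 8: tick 8 -> clock=37. purged={a.com}
Op 9: insert a.com -> 10.0.0.1 (expiry=37+10=47). clock=37
lookup a.com: present, ip=10.0.0.1 expiry=47 > clock=37

Answer: 10.0.0.1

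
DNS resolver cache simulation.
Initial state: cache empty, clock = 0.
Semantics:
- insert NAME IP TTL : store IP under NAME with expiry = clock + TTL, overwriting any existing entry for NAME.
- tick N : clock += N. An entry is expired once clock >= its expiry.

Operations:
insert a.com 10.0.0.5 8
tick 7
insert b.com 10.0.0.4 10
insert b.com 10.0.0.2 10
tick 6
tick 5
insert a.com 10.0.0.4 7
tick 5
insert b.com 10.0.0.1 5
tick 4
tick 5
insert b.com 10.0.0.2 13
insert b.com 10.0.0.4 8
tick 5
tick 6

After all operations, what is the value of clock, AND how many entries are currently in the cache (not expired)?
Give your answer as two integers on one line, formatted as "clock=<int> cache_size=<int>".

Op 1: insert a.com -> 10.0.0.5 (expiry=0+8=8). clock=0
Op 2: tick 7 -> clock=7.
Op 3: insert b.com -> 10.0.0.4 (expiry=7+10=17). clock=7
Op 4: insert b.com -> 10.0.0.2 (expiry=7+10=17). clock=7
Op 5: tick 6 -> clock=13. purged={a.com}
Op 6: tick 5 -> clock=18. purged={b.com}
Op 7: insert a.com -> 10.0.0.4 (expiry=18+7=25). clock=18
Op 8: tick 5 -> clock=23.
Op 9: insert b.com -> 10.0.0.1 (expiry=23+5=28). clock=23
Op 10: tick 4 -> clock=27. purged={a.com}
Op 11: tick 5 -> clock=32. purged={b.com}
Op 12: insert b.com -> 10.0.0.2 (expiry=32+13=45). clock=32
Op 13: insert b.com -> 10.0.0.4 (expiry=32+8=40). clock=32
Op 14: tick 5 -> clock=37.
Op 15: tick 6 -> clock=43. purged={b.com}
Final clock = 43
Final cache (unexpired): {} -> size=0

Answer: clock=43 cache_size=0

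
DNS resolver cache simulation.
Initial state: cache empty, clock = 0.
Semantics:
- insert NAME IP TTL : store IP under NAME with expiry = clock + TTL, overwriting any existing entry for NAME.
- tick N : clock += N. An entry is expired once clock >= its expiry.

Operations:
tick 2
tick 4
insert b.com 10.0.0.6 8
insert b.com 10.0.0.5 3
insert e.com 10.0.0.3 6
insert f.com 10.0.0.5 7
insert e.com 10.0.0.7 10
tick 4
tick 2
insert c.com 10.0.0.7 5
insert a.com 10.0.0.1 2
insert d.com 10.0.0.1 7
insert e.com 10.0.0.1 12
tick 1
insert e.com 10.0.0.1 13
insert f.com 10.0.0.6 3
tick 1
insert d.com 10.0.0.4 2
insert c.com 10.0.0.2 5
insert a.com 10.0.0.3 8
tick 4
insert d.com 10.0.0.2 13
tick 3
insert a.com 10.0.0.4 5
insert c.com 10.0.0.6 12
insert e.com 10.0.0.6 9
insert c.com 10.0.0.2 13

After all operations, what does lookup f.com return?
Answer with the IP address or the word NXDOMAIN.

Answer: NXDOMAIN

Derivation:
Op 1: tick 2 -> clock=2.
Op 2: tick 4 -> clock=6.
Op 3: insert b.com -> 10.0.0.6 (expiry=6+8=14). clock=6
Op 4: insert b.com -> 10.0.0.5 (expiry=6+3=9). clock=6
Op 5: insert e.com -> 10.0.0.3 (expiry=6+6=12). clock=6
Op 6: insert f.com -> 10.0.0.5 (expiry=6+7=13). clock=6
Op 7: insert e.com -> 10.0.0.7 (expiry=6+10=16). clock=6
Op 8: tick 4 -> clock=10. purged={b.com}
Op 9: tick 2 -> clock=12.
Op 10: insert c.com -> 10.0.0.7 (expiry=12+5=17). clock=12
Op 11: insert a.com -> 10.0.0.1 (expiry=12+2=14). clock=12
Op 12: insert d.com -> 10.0.0.1 (expiry=12+7=19). clock=12
Op 13: insert e.com -> 10.0.0.1 (expiry=12+12=24). clock=12
Op 14: tick 1 -> clock=13. purged={f.com}
Op 15: insert e.com -> 10.0.0.1 (expiry=13+13=26). clock=13
Op 16: insert f.com -> 10.0.0.6 (expiry=13+3=16). clock=13
Op 17: tick 1 -> clock=14. purged={a.com}
Op 18: insert d.com -> 10.0.0.4 (expiry=14+2=16). clock=14
Op 19: insert c.com -> 10.0.0.2 (expiry=14+5=19). clock=14
Op 20: insert a.com -> 10.0.0.3 (expiry=14+8=22). clock=14
Op 21: tick 4 -> clock=18. purged={d.com,f.com}
Op 22: insert d.com -> 10.0.0.2 (expiry=18+13=31). clock=18
Op 23: tick 3 -> clock=21. purged={c.com}
Op 24: insert a.com -> 10.0.0.4 (expiry=21+5=26). clock=21
Op 25: insert c.com -> 10.0.0.6 (expiry=21+12=33). clock=21
Op 26: insert e.com -> 10.0.0.6 (expiry=21+9=30). clock=21
Op 27: insert c.com -> 10.0.0.2 (expiry=21+13=34). clock=21
lookup f.com: not in cache (expired or never inserted)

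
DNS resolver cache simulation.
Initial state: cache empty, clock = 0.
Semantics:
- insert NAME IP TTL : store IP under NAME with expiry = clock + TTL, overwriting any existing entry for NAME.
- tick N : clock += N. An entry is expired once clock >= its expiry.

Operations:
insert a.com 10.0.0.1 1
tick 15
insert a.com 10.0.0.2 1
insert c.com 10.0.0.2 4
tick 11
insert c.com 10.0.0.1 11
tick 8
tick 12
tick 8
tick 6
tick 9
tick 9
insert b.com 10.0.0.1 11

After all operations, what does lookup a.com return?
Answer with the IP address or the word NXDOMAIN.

Answer: NXDOMAIN

Derivation:
Op 1: insert a.com -> 10.0.0.1 (expiry=0+1=1). clock=0
Op 2: tick 15 -> clock=15. purged={a.com}
Op 3: insert a.com -> 10.0.0.2 (expiry=15+1=16). clock=15
Op 4: insert c.com -> 10.0.0.2 (expiry=15+4=19). clock=15
Op 5: tick 11 -> clock=26. purged={a.com,c.com}
Op 6: insert c.com -> 10.0.0.1 (expiry=26+11=37). clock=26
Op 7: tick 8 -> clock=34.
Op 8: tick 12 -> clock=46. purged={c.com}
Op 9: tick 8 -> clock=54.
Op 10: tick 6 -> clock=60.
Op 11: tick 9 -> clock=69.
Op 12: tick 9 -> clock=78.
Op 13: insert b.com -> 10.0.0.1 (expiry=78+11=89). clock=78
lookup a.com: not in cache (expired or never inserted)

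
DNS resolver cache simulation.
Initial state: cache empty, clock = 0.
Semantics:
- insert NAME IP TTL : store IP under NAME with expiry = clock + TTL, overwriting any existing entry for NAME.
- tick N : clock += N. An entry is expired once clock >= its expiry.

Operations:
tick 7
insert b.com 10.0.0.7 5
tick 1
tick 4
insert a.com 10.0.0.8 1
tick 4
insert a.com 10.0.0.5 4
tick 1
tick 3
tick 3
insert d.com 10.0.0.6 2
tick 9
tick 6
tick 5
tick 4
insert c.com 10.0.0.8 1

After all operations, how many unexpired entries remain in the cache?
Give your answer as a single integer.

Op 1: tick 7 -> clock=7.
Op 2: insert b.com -> 10.0.0.7 (expiry=7+5=12). clock=7
Op 3: tick 1 -> clock=8.
Op 4: tick 4 -> clock=12. purged={b.com}
Op 5: insert a.com -> 10.0.0.8 (expiry=12+1=13). clock=12
Op 6: tick 4 -> clock=16. purged={a.com}
Op 7: insert a.com -> 10.0.0.5 (expiry=16+4=20). clock=16
Op 8: tick 1 -> clock=17.
Op 9: tick 3 -> clock=20. purged={a.com}
Op 10: tick 3 -> clock=23.
Op 11: insert d.com -> 10.0.0.6 (expiry=23+2=25). clock=23
Op 12: tick 9 -> clock=32. purged={d.com}
Op 13: tick 6 -> clock=38.
Op 14: tick 5 -> clock=43.
Op 15: tick 4 -> clock=47.
Op 16: insert c.com -> 10.0.0.8 (expiry=47+1=48). clock=47
Final cache (unexpired): {c.com} -> size=1

Answer: 1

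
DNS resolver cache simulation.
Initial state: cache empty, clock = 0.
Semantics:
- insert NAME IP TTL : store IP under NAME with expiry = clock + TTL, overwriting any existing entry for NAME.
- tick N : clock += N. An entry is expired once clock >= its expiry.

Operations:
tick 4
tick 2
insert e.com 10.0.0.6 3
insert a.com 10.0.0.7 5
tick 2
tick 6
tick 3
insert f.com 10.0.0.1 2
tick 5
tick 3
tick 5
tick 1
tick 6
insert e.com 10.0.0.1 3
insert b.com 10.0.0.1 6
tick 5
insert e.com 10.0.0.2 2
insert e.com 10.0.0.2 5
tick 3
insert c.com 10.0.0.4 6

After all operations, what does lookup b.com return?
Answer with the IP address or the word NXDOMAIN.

Answer: NXDOMAIN

Derivation:
Op 1: tick 4 -> clock=4.
Op 2: tick 2 -> clock=6.
Op 3: insert e.com -> 10.0.0.6 (expiry=6+3=9). clock=6
Op 4: insert a.com -> 10.0.0.7 (expiry=6+5=11). clock=6
Op 5: tick 2 -> clock=8.
Op 6: tick 6 -> clock=14. purged={a.com,e.com}
Op 7: tick 3 -> clock=17.
Op 8: insert f.com -> 10.0.0.1 (expiry=17+2=19). clock=17
Op 9: tick 5 -> clock=22. purged={f.com}
Op 10: tick 3 -> clock=25.
Op 11: tick 5 -> clock=30.
Op 12: tick 1 -> clock=31.
Op 13: tick 6 -> clock=37.
Op 14: insert e.com -> 10.0.0.1 (expiry=37+3=40). clock=37
Op 15: insert b.com -> 10.0.0.1 (expiry=37+6=43). clock=37
Op 16: tick 5 -> clock=42. purged={e.com}
Op 17: insert e.com -> 10.0.0.2 (expiry=42+2=44). clock=42
Op 18: insert e.com -> 10.0.0.2 (expiry=42+5=47). clock=42
Op 19: tick 3 -> clock=45. purged={b.com}
Op 20: insert c.com -> 10.0.0.4 (expiry=45+6=51). clock=45
lookup b.com: not in cache (expired or never inserted)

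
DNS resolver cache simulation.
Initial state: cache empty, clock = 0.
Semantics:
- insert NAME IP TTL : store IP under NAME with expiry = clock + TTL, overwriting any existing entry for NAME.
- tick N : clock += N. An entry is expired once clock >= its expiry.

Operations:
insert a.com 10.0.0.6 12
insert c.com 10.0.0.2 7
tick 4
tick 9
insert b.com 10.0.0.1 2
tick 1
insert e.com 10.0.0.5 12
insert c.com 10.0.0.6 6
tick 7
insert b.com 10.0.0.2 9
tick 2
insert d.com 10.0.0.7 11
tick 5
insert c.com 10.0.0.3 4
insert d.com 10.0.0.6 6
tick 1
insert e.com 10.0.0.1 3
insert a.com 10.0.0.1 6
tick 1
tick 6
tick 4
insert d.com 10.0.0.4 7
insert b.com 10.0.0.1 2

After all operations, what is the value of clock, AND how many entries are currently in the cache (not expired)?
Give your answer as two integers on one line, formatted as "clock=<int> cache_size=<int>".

Answer: clock=40 cache_size=2

Derivation:
Op 1: insert a.com -> 10.0.0.6 (expiry=0+12=12). clock=0
Op 2: insert c.com -> 10.0.0.2 (expiry=0+7=7). clock=0
Op 3: tick 4 -> clock=4.
Op 4: tick 9 -> clock=13. purged={a.com,c.com}
Op 5: insert b.com -> 10.0.0.1 (expiry=13+2=15). clock=13
Op 6: tick 1 -> clock=14.
Op 7: insert e.com -> 10.0.0.5 (expiry=14+12=26). clock=14
Op 8: insert c.com -> 10.0.0.6 (expiry=14+6=20). clock=14
Op 9: tick 7 -> clock=21. purged={b.com,c.com}
Op 10: insert b.com -> 10.0.0.2 (expiry=21+9=30). clock=21
Op 11: tick 2 -> clock=23.
Op 12: insert d.com -> 10.0.0.7 (expiry=23+11=34). clock=23
Op 13: tick 5 -> clock=28. purged={e.com}
Op 14: insert c.com -> 10.0.0.3 (expiry=28+4=32). clock=28
Op 15: insert d.com -> 10.0.0.6 (expiry=28+6=34). clock=28
Op 16: tick 1 -> clock=29.
Op 17: insert e.com -> 10.0.0.1 (expiry=29+3=32). clock=29
Op 18: insert a.com -> 10.0.0.1 (expiry=29+6=35). clock=29
Op 19: tick 1 -> clock=30. purged={b.com}
Op 20: tick 6 -> clock=36. purged={a.com,c.com,d.com,e.com}
Op 21: tick 4 -> clock=40.
Op 22: insert d.com -> 10.0.0.4 (expiry=40+7=47). clock=40
Op 23: insert b.com -> 10.0.0.1 (expiry=40+2=42). clock=40
Final clock = 40
Final cache (unexpired): {b.com,d.com} -> size=2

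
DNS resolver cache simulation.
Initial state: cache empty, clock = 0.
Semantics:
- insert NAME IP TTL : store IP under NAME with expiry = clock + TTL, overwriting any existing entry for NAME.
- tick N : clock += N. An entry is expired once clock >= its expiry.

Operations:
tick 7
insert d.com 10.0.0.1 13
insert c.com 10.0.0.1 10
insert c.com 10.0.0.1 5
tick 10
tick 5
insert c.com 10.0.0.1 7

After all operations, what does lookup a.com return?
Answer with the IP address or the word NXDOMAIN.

Answer: NXDOMAIN

Derivation:
Op 1: tick 7 -> clock=7.
Op 2: insert d.com -> 10.0.0.1 (expiry=7+13=20). clock=7
Op 3: insert c.com -> 10.0.0.1 (expiry=7+10=17). clock=7
Op 4: insert c.com -> 10.0.0.1 (expiry=7+5=12). clock=7
Op 5: tick 10 -> clock=17. purged={c.com}
Op 6: tick 5 -> clock=22. purged={d.com}
Op 7: insert c.com -> 10.0.0.1 (expiry=22+7=29). clock=22
lookup a.com: not in cache (expired or never inserted)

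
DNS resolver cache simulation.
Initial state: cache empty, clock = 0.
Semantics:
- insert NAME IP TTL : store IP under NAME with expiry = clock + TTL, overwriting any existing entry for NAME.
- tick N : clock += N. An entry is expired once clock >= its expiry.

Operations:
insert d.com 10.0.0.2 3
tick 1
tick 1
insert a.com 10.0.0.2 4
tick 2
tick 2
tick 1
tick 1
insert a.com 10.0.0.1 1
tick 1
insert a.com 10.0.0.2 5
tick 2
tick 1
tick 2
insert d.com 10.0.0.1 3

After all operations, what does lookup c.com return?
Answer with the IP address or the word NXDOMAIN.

Answer: NXDOMAIN

Derivation:
Op 1: insert d.com -> 10.0.0.2 (expiry=0+3=3). clock=0
Op 2: tick 1 -> clock=1.
Op 3: tick 1 -> clock=2.
Op 4: insert a.com -> 10.0.0.2 (expiry=2+4=6). clock=2
Op 5: tick 2 -> clock=4. purged={d.com}
Op 6: tick 2 -> clock=6. purged={a.com}
Op 7: tick 1 -> clock=7.
Op 8: tick 1 -> clock=8.
Op 9: insert a.com -> 10.0.0.1 (expiry=8+1=9). clock=8
Op 10: tick 1 -> clock=9. purged={a.com}
Op 11: insert a.com -> 10.0.0.2 (expiry=9+5=14). clock=9
Op 12: tick 2 -> clock=11.
Op 13: tick 1 -> clock=12.
Op 14: tick 2 -> clock=14. purged={a.com}
Op 15: insert d.com -> 10.0.0.1 (expiry=14+3=17). clock=14
lookup c.com: not in cache (expired or never inserted)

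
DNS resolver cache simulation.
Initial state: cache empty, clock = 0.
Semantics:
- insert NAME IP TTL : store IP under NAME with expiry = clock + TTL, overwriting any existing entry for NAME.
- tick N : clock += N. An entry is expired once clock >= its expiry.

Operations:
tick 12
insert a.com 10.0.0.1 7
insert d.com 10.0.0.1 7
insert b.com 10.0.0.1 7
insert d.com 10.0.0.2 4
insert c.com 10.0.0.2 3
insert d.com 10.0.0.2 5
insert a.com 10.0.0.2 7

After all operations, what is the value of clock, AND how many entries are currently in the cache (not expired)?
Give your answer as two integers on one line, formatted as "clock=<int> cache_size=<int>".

Answer: clock=12 cache_size=4

Derivation:
Op 1: tick 12 -> clock=12.
Op 2: insert a.com -> 10.0.0.1 (expiry=12+7=19). clock=12
Op 3: insert d.com -> 10.0.0.1 (expiry=12+7=19). clock=12
Op 4: insert b.com -> 10.0.0.1 (expiry=12+7=19). clock=12
Op 5: insert d.com -> 10.0.0.2 (expiry=12+4=16). clock=12
Op 6: insert c.com -> 10.0.0.2 (expiry=12+3=15). clock=12
Op 7: insert d.com -> 10.0.0.2 (expiry=12+5=17). clock=12
Op 8: insert a.com -> 10.0.0.2 (expiry=12+7=19). clock=12
Final clock = 12
Final cache (unexpired): {a.com,b.com,c.com,d.com} -> size=4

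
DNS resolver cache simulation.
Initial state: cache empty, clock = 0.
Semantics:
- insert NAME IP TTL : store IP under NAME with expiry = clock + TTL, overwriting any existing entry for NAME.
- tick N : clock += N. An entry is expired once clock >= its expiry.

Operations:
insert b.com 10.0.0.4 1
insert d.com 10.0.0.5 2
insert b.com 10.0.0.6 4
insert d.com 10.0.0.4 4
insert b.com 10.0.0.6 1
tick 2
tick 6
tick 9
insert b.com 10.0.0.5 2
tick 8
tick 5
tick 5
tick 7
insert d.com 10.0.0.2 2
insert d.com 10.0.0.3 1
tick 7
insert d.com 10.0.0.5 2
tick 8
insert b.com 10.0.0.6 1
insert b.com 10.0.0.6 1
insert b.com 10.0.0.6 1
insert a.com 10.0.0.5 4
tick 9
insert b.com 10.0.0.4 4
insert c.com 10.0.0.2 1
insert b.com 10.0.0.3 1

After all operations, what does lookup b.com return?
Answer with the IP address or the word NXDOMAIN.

Answer: 10.0.0.3

Derivation:
Op 1: insert b.com -> 10.0.0.4 (expiry=0+1=1). clock=0
Op 2: insert d.com -> 10.0.0.5 (expiry=0+2=2). clock=0
Op 3: insert b.com -> 10.0.0.6 (expiry=0+4=4). clock=0
Op 4: insert d.com -> 10.0.0.4 (expiry=0+4=4). clock=0
Op 5: insert b.com -> 10.0.0.6 (expiry=0+1=1). clock=0
Op 6: tick 2 -> clock=2. purged={b.com}
Op 7: tick 6 -> clock=8. purged={d.com}
Op 8: tick 9 -> clock=17.
Op 9: insert b.com -> 10.0.0.5 (expiry=17+2=19). clock=17
Op 10: tick 8 -> clock=25. purged={b.com}
Op 11: tick 5 -> clock=30.
Op 12: tick 5 -> clock=35.
Op 13: tick 7 -> clock=42.
Op 14: insert d.com -> 10.0.0.2 (expiry=42+2=44). clock=42
Op 15: insert d.com -> 10.0.0.3 (expiry=42+1=43). clock=42
Op 16: tick 7 -> clock=49. purged={d.com}
Op 17: insert d.com -> 10.0.0.5 (expiry=49+2=51). clock=49
Op 18: tick 8 -> clock=57. purged={d.com}
Op 19: insert b.com -> 10.0.0.6 (expiry=57+1=58). clock=57
Op 20: insert b.com -> 10.0.0.6 (expiry=57+1=58). clock=57
Op 21: insert b.com -> 10.0.0.6 (expiry=57+1=58). clock=57
Op 22: insert a.com -> 10.0.0.5 (expiry=57+4=61). clock=57
Op 23: tick 9 -> clock=66. purged={a.com,b.com}
Op 24: insert b.com -> 10.0.0.4 (expiry=66+4=70). clock=66
Op 25: insert c.com -> 10.0.0.2 (expiry=66+1=67). clock=66
Op 26: insert b.com -> 10.0.0.3 (expiry=66+1=67). clock=66
lookup b.com: present, ip=10.0.0.3 expiry=67 > clock=66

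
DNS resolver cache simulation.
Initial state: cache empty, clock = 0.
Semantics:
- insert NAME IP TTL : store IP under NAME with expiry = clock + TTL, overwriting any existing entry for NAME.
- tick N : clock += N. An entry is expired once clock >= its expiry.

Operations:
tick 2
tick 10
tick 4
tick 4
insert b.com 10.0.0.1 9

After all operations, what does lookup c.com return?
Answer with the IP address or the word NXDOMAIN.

Answer: NXDOMAIN

Derivation:
Op 1: tick 2 -> clock=2.
Op 2: tick 10 -> clock=12.
Op 3: tick 4 -> clock=16.
Op 4: tick 4 -> clock=20.
Op 5: insert b.com -> 10.0.0.1 (expiry=20+9=29). clock=20
lookup c.com: not in cache (expired or never inserted)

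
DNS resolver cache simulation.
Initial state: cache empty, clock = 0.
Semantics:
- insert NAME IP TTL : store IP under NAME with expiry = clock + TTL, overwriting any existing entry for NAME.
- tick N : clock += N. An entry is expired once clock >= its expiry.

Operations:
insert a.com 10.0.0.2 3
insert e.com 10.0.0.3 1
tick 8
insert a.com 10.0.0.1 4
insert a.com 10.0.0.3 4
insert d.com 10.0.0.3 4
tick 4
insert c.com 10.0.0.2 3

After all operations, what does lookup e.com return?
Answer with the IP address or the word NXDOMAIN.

Answer: NXDOMAIN

Derivation:
Op 1: insert a.com -> 10.0.0.2 (expiry=0+3=3). clock=0
Op 2: insert e.com -> 10.0.0.3 (expiry=0+1=1). clock=0
Op 3: tick 8 -> clock=8. purged={a.com,e.com}
Op 4: insert a.com -> 10.0.0.1 (expiry=8+4=12). clock=8
Op 5: insert a.com -> 10.0.0.3 (expiry=8+4=12). clock=8
Op 6: insert d.com -> 10.0.0.3 (expiry=8+4=12). clock=8
Op 7: tick 4 -> clock=12. purged={a.com,d.com}
Op 8: insert c.com -> 10.0.0.2 (expiry=12+3=15). clock=12
lookup e.com: not in cache (expired or never inserted)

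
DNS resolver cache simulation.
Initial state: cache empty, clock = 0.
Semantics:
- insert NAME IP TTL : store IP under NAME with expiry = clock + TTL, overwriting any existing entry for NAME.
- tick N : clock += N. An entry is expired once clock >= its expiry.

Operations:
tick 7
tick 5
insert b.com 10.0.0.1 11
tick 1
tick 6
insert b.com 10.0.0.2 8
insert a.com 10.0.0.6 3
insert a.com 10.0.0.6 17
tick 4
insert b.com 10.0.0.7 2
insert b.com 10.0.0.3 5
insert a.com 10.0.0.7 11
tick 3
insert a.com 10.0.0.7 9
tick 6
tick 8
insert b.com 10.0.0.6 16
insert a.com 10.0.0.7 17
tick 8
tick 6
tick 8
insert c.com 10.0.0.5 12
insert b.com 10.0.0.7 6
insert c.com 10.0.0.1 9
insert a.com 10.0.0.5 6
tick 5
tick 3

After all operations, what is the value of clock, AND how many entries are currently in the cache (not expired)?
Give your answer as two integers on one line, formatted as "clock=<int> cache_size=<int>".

Op 1: tick 7 -> clock=7.
Op 2: tick 5 -> clock=12.
Op 3: insert b.com -> 10.0.0.1 (expiry=12+11=23). clock=12
Op 4: tick 1 -> clock=13.
Op 5: tick 6 -> clock=19.
Op 6: insert b.com -> 10.0.0.2 (expiry=19+8=27). clock=19
Op 7: insert a.com -> 10.0.0.6 (expiry=19+3=22). clock=19
Op 8: insert a.com -> 10.0.0.6 (expiry=19+17=36). clock=19
Op 9: tick 4 -> clock=23.
Op 10: insert b.com -> 10.0.0.7 (expiry=23+2=25). clock=23
Op 11: insert b.com -> 10.0.0.3 (expiry=23+5=28). clock=23
Op 12: insert a.com -> 10.0.0.7 (expiry=23+11=34). clock=23
Op 13: tick 3 -> clock=26.
Op 14: insert a.com -> 10.0.0.7 (expiry=26+9=35). clock=26
Op 15: tick 6 -> clock=32. purged={b.com}
Op 16: tick 8 -> clock=40. purged={a.com}
Op 17: insert b.com -> 10.0.0.6 (expiry=40+16=56). clock=40
Op 18: insert a.com -> 10.0.0.7 (expiry=40+17=57). clock=40
Op 19: tick 8 -> clock=48.
Op 20: tick 6 -> clock=54.
Op 21: tick 8 -> clock=62. purged={a.com,b.com}
Op 22: insert c.com -> 10.0.0.5 (expiry=62+12=74). clock=62
Op 23: insert b.com -> 10.0.0.7 (expiry=62+6=68). clock=62
Op 24: insert c.com -> 10.0.0.1 (expiry=62+9=71). clock=62
Op 25: insert a.com -> 10.0.0.5 (expiry=62+6=68). clock=62
Op 26: tick 5 -> clock=67.
Op 27: tick 3 -> clock=70. purged={a.com,b.com}
Final clock = 70
Final cache (unexpired): {c.com} -> size=1

Answer: clock=70 cache_size=1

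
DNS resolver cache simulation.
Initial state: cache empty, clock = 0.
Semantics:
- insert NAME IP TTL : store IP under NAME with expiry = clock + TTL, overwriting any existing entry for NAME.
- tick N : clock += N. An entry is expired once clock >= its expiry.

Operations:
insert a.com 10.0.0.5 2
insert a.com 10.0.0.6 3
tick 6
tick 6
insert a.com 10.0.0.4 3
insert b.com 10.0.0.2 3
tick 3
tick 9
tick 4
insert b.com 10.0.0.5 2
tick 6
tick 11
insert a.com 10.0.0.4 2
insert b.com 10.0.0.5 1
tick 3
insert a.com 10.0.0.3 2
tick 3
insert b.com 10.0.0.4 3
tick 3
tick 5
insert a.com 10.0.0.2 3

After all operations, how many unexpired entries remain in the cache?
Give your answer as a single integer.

Answer: 1

Derivation:
Op 1: insert a.com -> 10.0.0.5 (expiry=0+2=2). clock=0
Op 2: insert a.com -> 10.0.0.6 (expiry=0+3=3). clock=0
Op 3: tick 6 -> clock=6. purged={a.com}
Op 4: tick 6 -> clock=12.
Op 5: insert a.com -> 10.0.0.4 (expiry=12+3=15). clock=12
Op 6: insert b.com -> 10.0.0.2 (expiry=12+3=15). clock=12
Op 7: tick 3 -> clock=15. purged={a.com,b.com}
Op 8: tick 9 -> clock=24.
Op 9: tick 4 -> clock=28.
Op 10: insert b.com -> 10.0.0.5 (expiry=28+2=30). clock=28
Op 11: tick 6 -> clock=34. purged={b.com}
Op 12: tick 11 -> clock=45.
Op 13: insert a.com -> 10.0.0.4 (expiry=45+2=47). clock=45
Op 14: insert b.com -> 10.0.0.5 (expiry=45+1=46). clock=45
Op 15: tick 3 -> clock=48. purged={a.com,b.com}
Op 16: insert a.com -> 10.0.0.3 (expiry=48+2=50). clock=48
Op 17: tick 3 -> clock=51. purged={a.com}
Op 18: insert b.com -> 10.0.0.4 (expiry=51+3=54). clock=51
Op 19: tick 3 -> clock=54. purged={b.com}
Op 20: tick 5 -> clock=59.
Op 21: insert a.com -> 10.0.0.2 (expiry=59+3=62). clock=59
Final cache (unexpired): {a.com} -> size=1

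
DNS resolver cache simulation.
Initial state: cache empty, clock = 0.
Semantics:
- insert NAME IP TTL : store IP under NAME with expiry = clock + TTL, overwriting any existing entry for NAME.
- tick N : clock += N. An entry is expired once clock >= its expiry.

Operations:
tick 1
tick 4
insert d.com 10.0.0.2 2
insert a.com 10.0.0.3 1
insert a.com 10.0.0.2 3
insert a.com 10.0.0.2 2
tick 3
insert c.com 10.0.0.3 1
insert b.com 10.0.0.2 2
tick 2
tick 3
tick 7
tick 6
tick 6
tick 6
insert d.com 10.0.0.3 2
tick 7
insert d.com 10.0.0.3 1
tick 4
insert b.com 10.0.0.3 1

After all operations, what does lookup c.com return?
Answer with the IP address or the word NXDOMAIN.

Answer: NXDOMAIN

Derivation:
Op 1: tick 1 -> clock=1.
Op 2: tick 4 -> clock=5.
Op 3: insert d.com -> 10.0.0.2 (expiry=5+2=7). clock=5
Op 4: insert a.com -> 10.0.0.3 (expiry=5+1=6). clock=5
Op 5: insert a.com -> 10.0.0.2 (expiry=5+3=8). clock=5
Op 6: insert a.com -> 10.0.0.2 (expiry=5+2=7). clock=5
Op 7: tick 3 -> clock=8. purged={a.com,d.com}
Op 8: insert c.com -> 10.0.0.3 (expiry=8+1=9). clock=8
Op 9: insert b.com -> 10.0.0.2 (expiry=8+2=10). clock=8
Op 10: tick 2 -> clock=10. purged={b.com,c.com}
Op 11: tick 3 -> clock=13.
Op 12: tick 7 -> clock=20.
Op 13: tick 6 -> clock=26.
Op 14: tick 6 -> clock=32.
Op 15: tick 6 -> clock=38.
Op 16: insert d.com -> 10.0.0.3 (expiry=38+2=40). clock=38
Op 17: tick 7 -> clock=45. purged={d.com}
Op 18: insert d.com -> 10.0.0.3 (expiry=45+1=46). clock=45
Op 19: tick 4 -> clock=49. purged={d.com}
Op 20: insert b.com -> 10.0.0.3 (expiry=49+1=50). clock=49
lookup c.com: not in cache (expired or never inserted)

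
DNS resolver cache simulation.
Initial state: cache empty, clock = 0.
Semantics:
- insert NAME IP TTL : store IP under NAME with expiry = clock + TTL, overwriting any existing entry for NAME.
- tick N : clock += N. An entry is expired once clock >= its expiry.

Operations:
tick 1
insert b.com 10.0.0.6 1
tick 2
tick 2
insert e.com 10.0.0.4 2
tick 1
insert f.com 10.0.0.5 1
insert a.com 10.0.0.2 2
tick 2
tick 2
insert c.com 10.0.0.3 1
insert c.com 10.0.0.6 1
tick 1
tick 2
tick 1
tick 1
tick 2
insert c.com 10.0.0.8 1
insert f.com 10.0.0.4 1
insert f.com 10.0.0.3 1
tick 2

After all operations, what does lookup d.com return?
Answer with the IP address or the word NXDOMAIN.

Answer: NXDOMAIN

Derivation:
Op 1: tick 1 -> clock=1.
Op 2: insert b.com -> 10.0.0.6 (expiry=1+1=2). clock=1
Op 3: tick 2 -> clock=3. purged={b.com}
Op 4: tick 2 -> clock=5.
Op 5: insert e.com -> 10.0.0.4 (expiry=5+2=7). clock=5
Op 6: tick 1 -> clock=6.
Op 7: insert f.com -> 10.0.0.5 (expiry=6+1=7). clock=6
Op 8: insert a.com -> 10.0.0.2 (expiry=6+2=8). clock=6
Op 9: tick 2 -> clock=8. purged={a.com,e.com,f.com}
Op 10: tick 2 -> clock=10.
Op 11: insert c.com -> 10.0.0.3 (expiry=10+1=11). clock=10
Op 12: insert c.com -> 10.0.0.6 (expiry=10+1=11). clock=10
Op 13: tick 1 -> clock=11. purged={c.com}
Op 14: tick 2 -> clock=13.
Op 15: tick 1 -> clock=14.
Op 16: tick 1 -> clock=15.
Op 17: tick 2 -> clock=17.
Op 18: insert c.com -> 10.0.0.8 (expiry=17+1=18). clock=17
Op 19: insert f.com -> 10.0.0.4 (expiry=17+1=18). clock=17
Op 20: insert f.com -> 10.0.0.3 (expiry=17+1=18). clock=17
Op 21: tick 2 -> clock=19. purged={c.com,f.com}
lookup d.com: not in cache (expired or never inserted)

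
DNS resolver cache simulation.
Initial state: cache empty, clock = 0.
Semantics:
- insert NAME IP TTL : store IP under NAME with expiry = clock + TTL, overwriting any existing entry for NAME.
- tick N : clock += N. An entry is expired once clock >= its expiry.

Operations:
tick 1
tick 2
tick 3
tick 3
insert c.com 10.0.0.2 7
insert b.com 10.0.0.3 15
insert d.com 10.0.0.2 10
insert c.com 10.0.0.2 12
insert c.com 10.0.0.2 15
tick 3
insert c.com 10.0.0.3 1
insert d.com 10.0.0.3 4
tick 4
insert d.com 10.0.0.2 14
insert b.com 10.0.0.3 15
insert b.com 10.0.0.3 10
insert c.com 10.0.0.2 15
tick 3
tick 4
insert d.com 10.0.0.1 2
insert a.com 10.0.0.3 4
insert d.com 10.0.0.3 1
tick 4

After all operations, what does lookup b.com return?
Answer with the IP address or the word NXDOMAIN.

Answer: NXDOMAIN

Derivation:
Op 1: tick 1 -> clock=1.
Op 2: tick 2 -> clock=3.
Op 3: tick 3 -> clock=6.
Op 4: tick 3 -> clock=9.
Op 5: insert c.com -> 10.0.0.2 (expiry=9+7=16). clock=9
Op 6: insert b.com -> 10.0.0.3 (expiry=9+15=24). clock=9
Op 7: insert d.com -> 10.0.0.2 (expiry=9+10=19). clock=9
Op 8: insert c.com -> 10.0.0.2 (expiry=9+12=21). clock=9
Op 9: insert c.com -> 10.0.0.2 (expiry=9+15=24). clock=9
Op 10: tick 3 -> clock=12.
Op 11: insert c.com -> 10.0.0.3 (expiry=12+1=13). clock=12
Op 12: insert d.com -> 10.0.0.3 (expiry=12+4=16). clock=12
Op 13: tick 4 -> clock=16. purged={c.com,d.com}
Op 14: insert d.com -> 10.0.0.2 (expiry=16+14=30). clock=16
Op 15: insert b.com -> 10.0.0.3 (expiry=16+15=31). clock=16
Op 16: insert b.com -> 10.0.0.3 (expiry=16+10=26). clock=16
Op 17: insert c.com -> 10.0.0.2 (expiry=16+15=31). clock=16
Op 18: tick 3 -> clock=19.
Op 19: tick 4 -> clock=23.
Op 20: insert d.com -> 10.0.0.1 (expiry=23+2=25). clock=23
Op 21: insert a.com -> 10.0.0.3 (expiry=23+4=27). clock=23
Op 22: insert d.com -> 10.0.0.3 (expiry=23+1=24). clock=23
Op 23: tick 4 -> clock=27. purged={a.com,b.com,d.com}
lookup b.com: not in cache (expired or never inserted)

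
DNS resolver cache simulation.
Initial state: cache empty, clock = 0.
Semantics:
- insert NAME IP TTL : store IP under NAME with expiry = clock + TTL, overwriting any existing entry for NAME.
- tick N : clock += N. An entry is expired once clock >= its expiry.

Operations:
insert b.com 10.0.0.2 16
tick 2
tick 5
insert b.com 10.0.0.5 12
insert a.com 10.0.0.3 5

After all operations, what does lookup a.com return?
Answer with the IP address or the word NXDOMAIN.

Op 1: insert b.com -> 10.0.0.2 (expiry=0+16=16). clock=0
Op 2: tick 2 -> clock=2.
Op 3: tick 5 -> clock=7.
Op 4: insert b.com -> 10.0.0.5 (expiry=7+12=19). clock=7
Op 5: insert a.com -> 10.0.0.3 (expiry=7+5=12). clock=7
lookup a.com: present, ip=10.0.0.3 expiry=12 > clock=7

Answer: 10.0.0.3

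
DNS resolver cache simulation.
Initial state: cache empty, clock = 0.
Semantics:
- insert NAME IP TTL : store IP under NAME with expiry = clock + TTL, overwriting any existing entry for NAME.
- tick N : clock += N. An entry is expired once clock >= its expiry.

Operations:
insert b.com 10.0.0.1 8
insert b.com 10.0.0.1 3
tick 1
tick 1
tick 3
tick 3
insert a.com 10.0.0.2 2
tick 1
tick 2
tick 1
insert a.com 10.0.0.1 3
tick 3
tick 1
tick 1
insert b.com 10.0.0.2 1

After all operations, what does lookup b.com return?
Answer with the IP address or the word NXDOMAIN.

Answer: 10.0.0.2

Derivation:
Op 1: insert b.com -> 10.0.0.1 (expiry=0+8=8). clock=0
Op 2: insert b.com -> 10.0.0.1 (expiry=0+3=3). clock=0
Op 3: tick 1 -> clock=1.
Op 4: tick 1 -> clock=2.
Op 5: tick 3 -> clock=5. purged={b.com}
Op 6: tick 3 -> clock=8.
Op 7: insert a.com -> 10.0.0.2 (expiry=8+2=10). clock=8
Op 8: tick 1 -> clock=9.
Op 9: tick 2 -> clock=11. purged={a.com}
Op 10: tick 1 -> clock=12.
Op 11: insert a.com -> 10.0.0.1 (expiry=12+3=15). clock=12
Op 12: tick 3 -> clock=15. purged={a.com}
Op 13: tick 1 -> clock=16.
Op 14: tick 1 -> clock=17.
Op 15: insert b.com -> 10.0.0.2 (expiry=17+1=18). clock=17
lookup b.com: present, ip=10.0.0.2 expiry=18 > clock=17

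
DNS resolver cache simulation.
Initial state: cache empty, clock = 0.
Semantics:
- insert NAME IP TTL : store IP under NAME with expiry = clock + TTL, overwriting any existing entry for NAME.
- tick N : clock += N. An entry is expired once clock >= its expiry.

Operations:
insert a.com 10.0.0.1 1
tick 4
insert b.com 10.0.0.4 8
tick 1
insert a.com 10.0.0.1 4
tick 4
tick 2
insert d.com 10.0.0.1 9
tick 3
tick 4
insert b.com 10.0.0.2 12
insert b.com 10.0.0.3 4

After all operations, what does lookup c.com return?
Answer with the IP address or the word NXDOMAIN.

Op 1: insert a.com -> 10.0.0.1 (expiry=0+1=1). clock=0
Op 2: tick 4 -> clock=4. purged={a.com}
Op 3: insert b.com -> 10.0.0.4 (expiry=4+8=12). clock=4
Op 4: tick 1 -> clock=5.
Op 5: insert a.com -> 10.0.0.1 (expiry=5+4=9). clock=5
Op 6: tick 4 -> clock=9. purged={a.com}
Op 7: tick 2 -> clock=11.
Op 8: insert d.com -> 10.0.0.1 (expiry=11+9=20). clock=11
Op 9: tick 3 -> clock=14. purged={b.com}
Op 10: tick 4 -> clock=18.
Op 11: insert b.com -> 10.0.0.2 (expiry=18+12=30). clock=18
Op 12: insert b.com -> 10.0.0.3 (expiry=18+4=22). clock=18
lookup c.com: not in cache (expired or never inserted)

Answer: NXDOMAIN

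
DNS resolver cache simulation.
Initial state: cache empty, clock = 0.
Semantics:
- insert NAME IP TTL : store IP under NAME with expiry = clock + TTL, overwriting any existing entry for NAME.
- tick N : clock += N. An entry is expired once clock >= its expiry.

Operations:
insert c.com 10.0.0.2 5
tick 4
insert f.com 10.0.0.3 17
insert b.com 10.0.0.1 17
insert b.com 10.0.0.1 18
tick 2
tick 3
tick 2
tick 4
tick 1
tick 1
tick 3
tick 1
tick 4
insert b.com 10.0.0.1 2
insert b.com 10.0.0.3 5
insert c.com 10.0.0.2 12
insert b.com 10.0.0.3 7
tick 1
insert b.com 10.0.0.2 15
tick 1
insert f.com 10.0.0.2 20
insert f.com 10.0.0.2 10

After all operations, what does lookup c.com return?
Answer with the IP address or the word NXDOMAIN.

Answer: 10.0.0.2

Derivation:
Op 1: insert c.com -> 10.0.0.2 (expiry=0+5=5). clock=0
Op 2: tick 4 -> clock=4.
Op 3: insert f.com -> 10.0.0.3 (expiry=4+17=21). clock=4
Op 4: insert b.com -> 10.0.0.1 (expiry=4+17=21). clock=4
Op 5: insert b.com -> 10.0.0.1 (expiry=4+18=22). clock=4
Op 6: tick 2 -> clock=6. purged={c.com}
Op 7: tick 3 -> clock=9.
Op 8: tick 2 -> clock=11.
Op 9: tick 4 -> clock=15.
Op 10: tick 1 -> clock=16.
Op 11: tick 1 -> clock=17.
Op 12: tick 3 -> clock=20.
Op 13: tick 1 -> clock=21. purged={f.com}
Op 14: tick 4 -> clock=25. purged={b.com}
Op 15: insert b.com -> 10.0.0.1 (expiry=25+2=27). clock=25
Op 16: insert b.com -> 10.0.0.3 (expiry=25+5=30). clock=25
Op 17: insert c.com -> 10.0.0.2 (expiry=25+12=37). clock=25
Op 18: insert b.com -> 10.0.0.3 (expiry=25+7=32). clock=25
Op 19: tick 1 -> clock=26.
Op 20: insert b.com -> 10.0.0.2 (expiry=26+15=41). clock=26
Op 21: tick 1 -> clock=27.
Op 22: insert f.com -> 10.0.0.2 (expiry=27+20=47). clock=27
Op 23: insert f.com -> 10.0.0.2 (expiry=27+10=37). clock=27
lookup c.com: present, ip=10.0.0.2 expiry=37 > clock=27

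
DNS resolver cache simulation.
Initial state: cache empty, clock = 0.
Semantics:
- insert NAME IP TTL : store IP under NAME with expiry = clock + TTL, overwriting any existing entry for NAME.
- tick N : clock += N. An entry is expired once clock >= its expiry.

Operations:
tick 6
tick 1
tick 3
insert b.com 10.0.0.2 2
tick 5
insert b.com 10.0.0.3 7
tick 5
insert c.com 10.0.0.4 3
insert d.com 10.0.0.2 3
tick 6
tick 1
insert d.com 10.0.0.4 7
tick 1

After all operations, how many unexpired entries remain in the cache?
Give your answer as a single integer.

Answer: 1

Derivation:
Op 1: tick 6 -> clock=6.
Op 2: tick 1 -> clock=7.
Op 3: tick 3 -> clock=10.
Op 4: insert b.com -> 10.0.0.2 (expiry=10+2=12). clock=10
Op 5: tick 5 -> clock=15. purged={b.com}
Op 6: insert b.com -> 10.0.0.3 (expiry=15+7=22). clock=15
Op 7: tick 5 -> clock=20.
Op 8: insert c.com -> 10.0.0.4 (expiry=20+3=23). clock=20
Op 9: insert d.com -> 10.0.0.2 (expiry=20+3=23). clock=20
Op 10: tick 6 -> clock=26. purged={b.com,c.com,d.com}
Op 11: tick 1 -> clock=27.
Op 12: insert d.com -> 10.0.0.4 (expiry=27+7=34). clock=27
Op 13: tick 1 -> clock=28.
Final cache (unexpired): {d.com} -> size=1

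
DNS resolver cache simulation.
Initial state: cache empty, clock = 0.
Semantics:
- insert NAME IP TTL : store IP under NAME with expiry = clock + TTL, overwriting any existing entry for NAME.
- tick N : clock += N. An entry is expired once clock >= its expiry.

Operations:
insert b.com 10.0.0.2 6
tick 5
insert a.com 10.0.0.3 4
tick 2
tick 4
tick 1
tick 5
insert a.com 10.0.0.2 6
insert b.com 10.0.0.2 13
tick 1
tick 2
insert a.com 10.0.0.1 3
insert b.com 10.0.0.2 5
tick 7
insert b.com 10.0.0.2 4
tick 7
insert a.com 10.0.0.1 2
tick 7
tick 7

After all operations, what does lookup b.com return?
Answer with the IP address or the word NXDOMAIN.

Answer: NXDOMAIN

Derivation:
Op 1: insert b.com -> 10.0.0.2 (expiry=0+6=6). clock=0
Op 2: tick 5 -> clock=5.
Op 3: insert a.com -> 10.0.0.3 (expiry=5+4=9). clock=5
Op 4: tick 2 -> clock=7. purged={b.com}
Op 5: tick 4 -> clock=11. purged={a.com}
Op 6: tick 1 -> clock=12.
Op 7: tick 5 -> clock=17.
Op 8: insert a.com -> 10.0.0.2 (expiry=17+6=23). clock=17
Op 9: insert b.com -> 10.0.0.2 (expiry=17+13=30). clock=17
Op 10: tick 1 -> clock=18.
Op 11: tick 2 -> clock=20.
Op 12: insert a.com -> 10.0.0.1 (expiry=20+3=23). clock=20
Op 13: insert b.com -> 10.0.0.2 (expiry=20+5=25). clock=20
Op 14: tick 7 -> clock=27. purged={a.com,b.com}
Op 15: insert b.com -> 10.0.0.2 (expiry=27+4=31). clock=27
Op 16: tick 7 -> clock=34. purged={b.com}
Op 17: insert a.com -> 10.0.0.1 (expiry=34+2=36). clock=34
Op 18: tick 7 -> clock=41. purged={a.com}
Op 19: tick 7 -> clock=48.
lookup b.com: not in cache (expired or never inserted)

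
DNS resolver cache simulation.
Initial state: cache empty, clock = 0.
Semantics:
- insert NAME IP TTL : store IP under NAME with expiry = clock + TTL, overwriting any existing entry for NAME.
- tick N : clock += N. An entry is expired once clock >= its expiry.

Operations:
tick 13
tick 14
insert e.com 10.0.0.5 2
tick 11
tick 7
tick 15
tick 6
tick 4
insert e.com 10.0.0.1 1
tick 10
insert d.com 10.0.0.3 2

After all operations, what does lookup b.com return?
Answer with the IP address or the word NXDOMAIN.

Answer: NXDOMAIN

Derivation:
Op 1: tick 13 -> clock=13.
Op 2: tick 14 -> clock=27.
Op 3: insert e.com -> 10.0.0.5 (expiry=27+2=29). clock=27
Op 4: tick 11 -> clock=38. purged={e.com}
Op 5: tick 7 -> clock=45.
Op 6: tick 15 -> clock=60.
Op 7: tick 6 -> clock=66.
Op 8: tick 4 -> clock=70.
Op 9: insert e.com -> 10.0.0.1 (expiry=70+1=71). clock=70
Op 10: tick 10 -> clock=80. purged={e.com}
Op 11: insert d.com -> 10.0.0.3 (expiry=80+2=82). clock=80
lookup b.com: not in cache (expired or never inserted)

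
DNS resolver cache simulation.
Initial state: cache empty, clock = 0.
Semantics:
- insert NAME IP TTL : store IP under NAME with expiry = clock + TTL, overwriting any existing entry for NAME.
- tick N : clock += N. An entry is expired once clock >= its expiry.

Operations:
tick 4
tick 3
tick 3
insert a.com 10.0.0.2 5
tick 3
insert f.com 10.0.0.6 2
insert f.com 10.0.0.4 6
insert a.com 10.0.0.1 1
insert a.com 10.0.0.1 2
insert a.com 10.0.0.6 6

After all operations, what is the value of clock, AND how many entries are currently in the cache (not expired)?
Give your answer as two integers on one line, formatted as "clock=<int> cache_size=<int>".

Op 1: tick 4 -> clock=4.
Op 2: tick 3 -> clock=7.
Op 3: tick 3 -> clock=10.
Op 4: insert a.com -> 10.0.0.2 (expiry=10+5=15). clock=10
Op 5: tick 3 -> clock=13.
Op 6: insert f.com -> 10.0.0.6 (expiry=13+2=15). clock=13
Op 7: insert f.com -> 10.0.0.4 (expiry=13+6=19). clock=13
Op 8: insert a.com -> 10.0.0.1 (expiry=13+1=14). clock=13
Op 9: insert a.com -> 10.0.0.1 (expiry=13+2=15). clock=13
Op 10: insert a.com -> 10.0.0.6 (expiry=13+6=19). clock=13
Final clock = 13
Final cache (unexpired): {a.com,f.com} -> size=2

Answer: clock=13 cache_size=2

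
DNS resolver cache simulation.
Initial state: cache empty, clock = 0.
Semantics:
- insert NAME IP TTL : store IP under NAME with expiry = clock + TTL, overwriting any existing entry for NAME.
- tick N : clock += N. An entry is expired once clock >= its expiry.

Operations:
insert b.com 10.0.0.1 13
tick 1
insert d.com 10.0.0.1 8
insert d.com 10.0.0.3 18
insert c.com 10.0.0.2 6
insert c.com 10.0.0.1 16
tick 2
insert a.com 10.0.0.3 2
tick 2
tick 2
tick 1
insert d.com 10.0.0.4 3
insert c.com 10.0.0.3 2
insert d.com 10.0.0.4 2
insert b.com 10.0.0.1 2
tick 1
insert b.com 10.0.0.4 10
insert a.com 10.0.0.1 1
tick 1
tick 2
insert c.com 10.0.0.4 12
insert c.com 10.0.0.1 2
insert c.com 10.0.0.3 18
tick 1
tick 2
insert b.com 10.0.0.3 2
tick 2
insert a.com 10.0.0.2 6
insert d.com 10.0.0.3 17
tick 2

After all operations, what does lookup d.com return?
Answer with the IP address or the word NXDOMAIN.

Op 1: insert b.com -> 10.0.0.1 (expiry=0+13=13). clock=0
Op 2: tick 1 -> clock=1.
Op 3: insert d.com -> 10.0.0.1 (expiry=1+8=9). clock=1
Op 4: insert d.com -> 10.0.0.3 (expiry=1+18=19). clock=1
Op 5: insert c.com -> 10.0.0.2 (expiry=1+6=7). clock=1
Op 6: insert c.com -> 10.0.0.1 (expiry=1+16=17). clock=1
Op 7: tick 2 -> clock=3.
Op 8: insert a.com -> 10.0.0.3 (expiry=3+2=5). clock=3
Op 9: tick 2 -> clock=5. purged={a.com}
Op 10: tick 2 -> clock=7.
Op 11: tick 1 -> clock=8.
Op 12: insert d.com -> 10.0.0.4 (expiry=8+3=11). clock=8
Op 13: insert c.com -> 10.0.0.3 (expiry=8+2=10). clock=8
Op 14: insert d.com -> 10.0.0.4 (expiry=8+2=10). clock=8
Op 15: insert b.com -> 10.0.0.1 (expiry=8+2=10). clock=8
Op 16: tick 1 -> clock=9.
Op 17: insert b.com -> 10.0.0.4 (expiry=9+10=19). clock=9
Op 18: insert a.com -> 10.0.0.1 (expiry=9+1=10). clock=9
Op 19: tick 1 -> clock=10. purged={a.com,c.com,d.com}
Op 20: tick 2 -> clock=12.
Op 21: insert c.com -> 10.0.0.4 (expiry=12+12=24). clock=12
Op 22: insert c.com -> 10.0.0.1 (expiry=12+2=14). clock=12
Op 23: insert c.com -> 10.0.0.3 (expiry=12+18=30). clock=12
Op 24: tick 1 -> clock=13.
Op 25: tick 2 -> clock=15.
Op 26: insert b.com -> 10.0.0.3 (expiry=15+2=17). clock=15
Op 27: tick 2 -> clock=17. purged={b.com}
Op 28: insert a.com -> 10.0.0.2 (expiry=17+6=23). clock=17
Op 29: insert d.com -> 10.0.0.3 (expiry=17+17=34). clock=17
Op 30: tick 2 -> clock=19.
lookup d.com: present, ip=10.0.0.3 expiry=34 > clock=19

Answer: 10.0.0.3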